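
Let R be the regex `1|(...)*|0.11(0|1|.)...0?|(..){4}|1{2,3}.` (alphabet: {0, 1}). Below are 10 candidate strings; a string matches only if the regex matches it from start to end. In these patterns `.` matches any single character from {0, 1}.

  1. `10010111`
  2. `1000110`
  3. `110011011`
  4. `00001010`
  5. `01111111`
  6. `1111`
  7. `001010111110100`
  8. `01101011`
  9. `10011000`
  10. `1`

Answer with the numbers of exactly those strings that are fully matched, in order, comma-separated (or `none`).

1 → match
2 → no match
3 → match
4 → match
5 → match
6 → match
7 → match
8 → match
9 → match
10 → match

1, 3, 4, 5, 6, 7, 8, 9, 10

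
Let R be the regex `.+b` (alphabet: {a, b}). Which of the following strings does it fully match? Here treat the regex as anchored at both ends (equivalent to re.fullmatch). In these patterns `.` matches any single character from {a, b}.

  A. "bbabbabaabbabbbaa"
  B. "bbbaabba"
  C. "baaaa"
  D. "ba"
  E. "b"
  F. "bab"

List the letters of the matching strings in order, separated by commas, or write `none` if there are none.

F

A → no match — must end with "b"
B. "bbbaabba" → no match — must end with "b"
C. "baaaa" → no match — must end with "b"
D. "ba" → no match — must end with "b"
E. "b" → no match
F. "bab" → match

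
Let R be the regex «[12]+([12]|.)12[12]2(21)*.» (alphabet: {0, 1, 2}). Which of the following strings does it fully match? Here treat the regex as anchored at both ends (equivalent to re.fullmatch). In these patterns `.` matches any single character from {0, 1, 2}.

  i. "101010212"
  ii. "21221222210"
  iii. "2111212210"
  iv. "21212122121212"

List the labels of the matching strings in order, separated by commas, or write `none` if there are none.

ii, iii, iv

i. "101010212" → no match
ii. "21221222210" → match
iii. "2111212210" → match
iv → match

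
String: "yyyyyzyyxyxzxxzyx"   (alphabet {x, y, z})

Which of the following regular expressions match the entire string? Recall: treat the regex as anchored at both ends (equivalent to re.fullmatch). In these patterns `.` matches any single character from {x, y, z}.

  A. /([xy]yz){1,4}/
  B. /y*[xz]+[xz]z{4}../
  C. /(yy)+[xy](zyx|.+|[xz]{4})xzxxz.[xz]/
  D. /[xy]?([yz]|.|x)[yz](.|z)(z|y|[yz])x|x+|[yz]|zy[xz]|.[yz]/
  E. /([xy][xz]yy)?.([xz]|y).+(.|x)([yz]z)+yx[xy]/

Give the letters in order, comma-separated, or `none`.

C

A → no match — must end with "yz"
B → no match
C → match
D → no match
E → no match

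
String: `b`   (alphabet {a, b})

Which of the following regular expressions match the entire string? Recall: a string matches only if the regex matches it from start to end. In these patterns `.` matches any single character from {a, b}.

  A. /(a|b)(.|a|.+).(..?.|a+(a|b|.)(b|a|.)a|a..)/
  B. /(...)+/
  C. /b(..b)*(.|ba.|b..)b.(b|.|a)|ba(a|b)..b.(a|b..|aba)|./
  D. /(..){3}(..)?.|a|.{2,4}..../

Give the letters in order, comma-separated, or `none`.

C

A → no match
B → no match
C → match
D → no match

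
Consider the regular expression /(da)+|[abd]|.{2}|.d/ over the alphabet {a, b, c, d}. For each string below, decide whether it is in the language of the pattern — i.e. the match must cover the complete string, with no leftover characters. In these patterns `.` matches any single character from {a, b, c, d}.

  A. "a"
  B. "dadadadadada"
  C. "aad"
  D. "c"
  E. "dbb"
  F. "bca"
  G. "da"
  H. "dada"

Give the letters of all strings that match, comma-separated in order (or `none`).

A. "a" → match
B. "dadadadadada" → match
C. "aad" → no match
D. "c" → no match
E. "dbb" → no match
F. "bca" → no match
G. "da" → match
H. "dada" → match

A, B, G, H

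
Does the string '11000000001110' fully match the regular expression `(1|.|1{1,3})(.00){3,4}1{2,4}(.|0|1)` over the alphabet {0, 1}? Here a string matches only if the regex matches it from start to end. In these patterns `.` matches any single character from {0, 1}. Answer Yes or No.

Yes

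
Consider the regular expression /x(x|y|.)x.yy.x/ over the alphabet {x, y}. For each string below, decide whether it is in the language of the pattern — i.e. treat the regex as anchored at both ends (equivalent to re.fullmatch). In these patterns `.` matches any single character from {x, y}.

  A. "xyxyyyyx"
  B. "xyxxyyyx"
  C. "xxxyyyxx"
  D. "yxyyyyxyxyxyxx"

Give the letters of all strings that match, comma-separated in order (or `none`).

A, B, C

A → match
B → match
C → match
D → no match — must start with "x"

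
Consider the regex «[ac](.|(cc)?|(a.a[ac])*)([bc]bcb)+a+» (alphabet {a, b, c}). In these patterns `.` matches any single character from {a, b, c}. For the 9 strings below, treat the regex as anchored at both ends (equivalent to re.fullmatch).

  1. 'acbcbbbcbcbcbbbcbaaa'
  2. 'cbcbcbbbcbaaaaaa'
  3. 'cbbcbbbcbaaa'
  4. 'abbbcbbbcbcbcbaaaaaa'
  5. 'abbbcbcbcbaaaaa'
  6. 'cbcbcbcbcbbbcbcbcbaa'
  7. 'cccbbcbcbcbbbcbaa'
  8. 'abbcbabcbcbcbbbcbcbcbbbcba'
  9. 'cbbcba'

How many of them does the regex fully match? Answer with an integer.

8

1 → match
2 → match
3 → match
4 → match
5 → match
6 → match
7 → match
8 → no match
9 → match
Total matched: 8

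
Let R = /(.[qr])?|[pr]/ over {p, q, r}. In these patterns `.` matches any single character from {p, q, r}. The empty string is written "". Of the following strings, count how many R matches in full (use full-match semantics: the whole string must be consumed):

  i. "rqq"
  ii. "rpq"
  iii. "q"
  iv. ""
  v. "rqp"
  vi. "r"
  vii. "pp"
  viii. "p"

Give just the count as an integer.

3

i. "rqq" → no match
ii. "rpq" → no match
iii. "q" → no match
iv. "" → match
v. "rqp" → no match
vi. "r" → match
vii. "pp" → no match
viii. "p" → match
Total matched: 3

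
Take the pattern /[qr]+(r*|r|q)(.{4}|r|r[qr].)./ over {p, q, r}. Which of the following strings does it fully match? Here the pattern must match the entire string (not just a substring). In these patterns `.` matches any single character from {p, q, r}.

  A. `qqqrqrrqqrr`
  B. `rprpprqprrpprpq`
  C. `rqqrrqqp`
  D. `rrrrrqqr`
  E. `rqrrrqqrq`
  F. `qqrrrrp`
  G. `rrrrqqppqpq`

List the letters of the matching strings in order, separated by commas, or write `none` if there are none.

A, C, D, E, F, G

A. `qqqrqrrqqrr` → match
B → no match
C. `rqqrrqqp` → match
D. `rrrrrqqr` → match
E. `rqrrrqqrq` → match
F. `qqrrrrp` → match
G. `rrrrqqppqpq` → match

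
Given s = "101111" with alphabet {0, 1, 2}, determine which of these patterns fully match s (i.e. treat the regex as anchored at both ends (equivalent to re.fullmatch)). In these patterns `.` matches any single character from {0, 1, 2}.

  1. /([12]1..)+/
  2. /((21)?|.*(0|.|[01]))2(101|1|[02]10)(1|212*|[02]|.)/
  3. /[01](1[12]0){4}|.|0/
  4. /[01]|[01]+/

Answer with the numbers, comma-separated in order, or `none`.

1 → no match
2 → no match
3 → no match
4 → match

4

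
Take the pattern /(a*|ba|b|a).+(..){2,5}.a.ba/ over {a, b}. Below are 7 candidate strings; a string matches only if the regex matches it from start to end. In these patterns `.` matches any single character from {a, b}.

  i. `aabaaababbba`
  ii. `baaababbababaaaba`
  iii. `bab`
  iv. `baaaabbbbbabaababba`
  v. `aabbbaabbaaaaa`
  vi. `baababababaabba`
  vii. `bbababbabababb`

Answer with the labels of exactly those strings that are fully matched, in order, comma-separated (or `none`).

i → no match
ii → match
iii → no match — must end with `ba`
iv → match
v → no match — must end with `ba`
vi → match
vii → no match — must end with `ba`

ii, iv, vi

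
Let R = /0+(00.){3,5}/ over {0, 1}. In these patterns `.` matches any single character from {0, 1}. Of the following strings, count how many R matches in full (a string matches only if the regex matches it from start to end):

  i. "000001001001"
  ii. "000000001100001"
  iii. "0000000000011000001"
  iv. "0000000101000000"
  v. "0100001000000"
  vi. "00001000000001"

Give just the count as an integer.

2

i → match
ii → no match
iii → no match
iv → no match
v → no match
vi → match
Total matched: 2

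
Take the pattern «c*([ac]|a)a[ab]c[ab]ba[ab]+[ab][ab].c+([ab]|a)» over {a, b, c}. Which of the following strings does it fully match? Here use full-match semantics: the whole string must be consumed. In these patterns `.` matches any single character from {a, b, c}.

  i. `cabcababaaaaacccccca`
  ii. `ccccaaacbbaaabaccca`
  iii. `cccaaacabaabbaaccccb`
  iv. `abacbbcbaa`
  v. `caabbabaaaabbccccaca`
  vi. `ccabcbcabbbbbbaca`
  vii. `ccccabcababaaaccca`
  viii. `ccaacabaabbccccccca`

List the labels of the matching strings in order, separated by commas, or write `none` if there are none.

i, ii, iii, vii, viii

i → match
ii → match
iii → match
iv → no match
v → no match
vi → no match
vii → match
viii → match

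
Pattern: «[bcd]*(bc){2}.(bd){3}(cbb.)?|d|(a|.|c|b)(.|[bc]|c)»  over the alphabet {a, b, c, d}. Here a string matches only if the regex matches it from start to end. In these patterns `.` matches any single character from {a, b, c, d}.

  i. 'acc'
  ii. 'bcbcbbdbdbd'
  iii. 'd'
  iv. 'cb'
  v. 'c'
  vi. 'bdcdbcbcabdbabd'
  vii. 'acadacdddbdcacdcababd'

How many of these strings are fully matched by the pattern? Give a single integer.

3

i → no match
ii → match
iii → match
iv → match
v → no match
vi → no match
vii → no match
Total matched: 3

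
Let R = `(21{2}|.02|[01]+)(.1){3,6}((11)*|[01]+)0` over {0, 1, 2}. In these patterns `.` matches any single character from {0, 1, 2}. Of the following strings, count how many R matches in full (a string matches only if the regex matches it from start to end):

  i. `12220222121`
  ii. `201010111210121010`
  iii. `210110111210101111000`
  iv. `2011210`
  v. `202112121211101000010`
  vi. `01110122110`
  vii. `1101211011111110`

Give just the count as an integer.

1

i. `12220222121` → no match — must end with `0`
ii → no match
iii → no match
iv. `2011210` → no match
v → match
vi. `01110122110` → no match
vii → no match
Total matched: 1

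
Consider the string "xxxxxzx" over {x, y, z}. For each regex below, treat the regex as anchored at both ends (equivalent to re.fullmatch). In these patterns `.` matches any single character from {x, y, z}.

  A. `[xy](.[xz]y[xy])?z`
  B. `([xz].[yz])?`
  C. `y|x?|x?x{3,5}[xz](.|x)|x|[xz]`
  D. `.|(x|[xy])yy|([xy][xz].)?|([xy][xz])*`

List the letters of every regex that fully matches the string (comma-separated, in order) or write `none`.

C

A → no match — must end with "z"
B → no match
C → match
D → no match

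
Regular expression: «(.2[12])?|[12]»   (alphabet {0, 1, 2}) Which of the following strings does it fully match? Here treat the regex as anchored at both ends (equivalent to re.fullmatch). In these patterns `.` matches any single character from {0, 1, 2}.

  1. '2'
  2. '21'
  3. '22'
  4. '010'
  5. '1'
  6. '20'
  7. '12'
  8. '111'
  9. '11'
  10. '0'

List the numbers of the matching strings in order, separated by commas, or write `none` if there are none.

1 → match
2 → no match
3 → no match
4 → no match
5 → match
6 → no match
7 → no match
8 → no match
9 → no match
10 → no match

1, 5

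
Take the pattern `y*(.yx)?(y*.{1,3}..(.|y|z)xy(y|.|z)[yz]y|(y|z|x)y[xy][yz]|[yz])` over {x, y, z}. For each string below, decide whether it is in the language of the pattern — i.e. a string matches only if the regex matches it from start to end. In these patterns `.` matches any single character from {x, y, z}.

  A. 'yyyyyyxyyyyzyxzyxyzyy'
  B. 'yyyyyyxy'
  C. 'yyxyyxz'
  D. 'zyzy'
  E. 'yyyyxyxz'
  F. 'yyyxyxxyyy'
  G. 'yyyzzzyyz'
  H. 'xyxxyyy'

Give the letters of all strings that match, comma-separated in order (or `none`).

A → match
B → match
C → match
D → no match
E → match
F → match
G → no match
H → match

A, B, C, E, F, H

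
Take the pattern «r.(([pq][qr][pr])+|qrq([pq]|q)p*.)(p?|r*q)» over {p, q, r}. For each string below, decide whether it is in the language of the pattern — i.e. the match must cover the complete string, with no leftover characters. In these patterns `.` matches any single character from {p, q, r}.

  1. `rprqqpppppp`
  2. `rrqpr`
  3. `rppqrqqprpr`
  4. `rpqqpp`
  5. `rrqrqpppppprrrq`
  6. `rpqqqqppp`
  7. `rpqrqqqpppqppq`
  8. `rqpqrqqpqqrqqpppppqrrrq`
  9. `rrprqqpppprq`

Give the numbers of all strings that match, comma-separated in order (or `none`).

4, 5

1 → no match
2 → no match
3 → no match
4 → match
5 → match
6 → no match
7 → no match
8 → no match
9 → no match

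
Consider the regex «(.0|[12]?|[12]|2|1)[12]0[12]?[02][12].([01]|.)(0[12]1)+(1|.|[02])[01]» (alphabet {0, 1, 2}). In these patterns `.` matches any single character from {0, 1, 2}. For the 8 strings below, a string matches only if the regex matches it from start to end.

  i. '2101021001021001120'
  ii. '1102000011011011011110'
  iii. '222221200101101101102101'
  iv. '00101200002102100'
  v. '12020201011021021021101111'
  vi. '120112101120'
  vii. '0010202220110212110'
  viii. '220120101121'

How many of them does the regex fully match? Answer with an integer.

i → no match
ii → no match
iii → no match
iv → no match
v → no match
vi → no match
vii → no match
viii → no match
Total matched: 0

0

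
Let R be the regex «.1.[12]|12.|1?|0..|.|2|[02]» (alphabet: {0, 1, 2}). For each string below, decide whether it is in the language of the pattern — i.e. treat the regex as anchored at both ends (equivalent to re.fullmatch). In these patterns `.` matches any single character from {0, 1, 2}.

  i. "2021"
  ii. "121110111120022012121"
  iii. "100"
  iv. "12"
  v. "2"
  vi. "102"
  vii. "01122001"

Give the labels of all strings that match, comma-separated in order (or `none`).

i → no match
ii → no match
iii → no match
iv → no match
v → match
vi → no match
vii → no match

v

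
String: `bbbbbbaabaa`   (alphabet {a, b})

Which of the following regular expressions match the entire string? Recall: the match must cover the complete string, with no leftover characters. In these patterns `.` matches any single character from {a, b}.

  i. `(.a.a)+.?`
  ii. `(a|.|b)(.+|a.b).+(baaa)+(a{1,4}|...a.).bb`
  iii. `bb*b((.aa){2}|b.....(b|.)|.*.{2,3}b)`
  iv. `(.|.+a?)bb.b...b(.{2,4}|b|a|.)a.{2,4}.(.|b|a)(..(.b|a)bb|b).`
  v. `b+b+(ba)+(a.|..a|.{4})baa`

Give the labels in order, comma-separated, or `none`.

i → no match
ii → no match — must end with `bb`
iii → match
iv → no match
v → no match

iii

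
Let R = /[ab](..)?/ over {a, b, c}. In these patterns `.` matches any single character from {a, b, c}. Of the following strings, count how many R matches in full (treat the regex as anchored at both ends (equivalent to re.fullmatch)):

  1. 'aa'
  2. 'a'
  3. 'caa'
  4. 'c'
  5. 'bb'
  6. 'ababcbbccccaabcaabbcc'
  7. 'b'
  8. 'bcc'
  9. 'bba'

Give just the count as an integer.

1. 'aa' → no match
2. 'a' → match
3. 'caa' → no match
4. 'c' → no match
5. 'bb' → no match
6 → no match
7. 'b' → match
8. 'bcc' → match
9. 'bba' → match
Total matched: 4

4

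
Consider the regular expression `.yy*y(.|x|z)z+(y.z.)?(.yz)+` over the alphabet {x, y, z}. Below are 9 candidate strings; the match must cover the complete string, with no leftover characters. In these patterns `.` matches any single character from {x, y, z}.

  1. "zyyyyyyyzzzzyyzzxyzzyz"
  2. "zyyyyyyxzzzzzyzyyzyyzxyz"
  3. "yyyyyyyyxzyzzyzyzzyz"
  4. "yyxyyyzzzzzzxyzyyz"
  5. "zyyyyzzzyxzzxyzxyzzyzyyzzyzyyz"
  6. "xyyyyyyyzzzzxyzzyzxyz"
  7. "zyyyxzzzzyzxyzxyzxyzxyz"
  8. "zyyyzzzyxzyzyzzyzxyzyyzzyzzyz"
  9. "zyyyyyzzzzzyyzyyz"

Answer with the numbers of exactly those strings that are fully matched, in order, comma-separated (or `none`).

1, 2, 3, 5, 6, 7, 8, 9

1 → match
2 → match
3 → match
4 → no match
5 → match
6 → match
7 → match
8 → match
9 → match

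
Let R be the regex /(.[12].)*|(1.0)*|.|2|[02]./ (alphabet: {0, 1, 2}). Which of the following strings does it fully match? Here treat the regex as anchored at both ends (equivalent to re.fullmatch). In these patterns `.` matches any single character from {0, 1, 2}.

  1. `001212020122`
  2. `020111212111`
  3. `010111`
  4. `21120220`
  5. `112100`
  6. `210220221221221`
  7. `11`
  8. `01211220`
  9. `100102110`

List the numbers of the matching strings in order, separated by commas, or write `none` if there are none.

2, 3, 6

1 → no match
2 → match
3 → match
4 → no match
5 → no match
6 → match
7 → no match
8 → no match
9 → no match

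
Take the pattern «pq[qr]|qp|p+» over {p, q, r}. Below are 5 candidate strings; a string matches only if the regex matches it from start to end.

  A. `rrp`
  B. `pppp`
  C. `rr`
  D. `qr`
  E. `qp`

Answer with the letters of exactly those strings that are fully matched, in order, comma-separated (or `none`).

B, E

A → no match
B → match
C → no match
D → no match
E → match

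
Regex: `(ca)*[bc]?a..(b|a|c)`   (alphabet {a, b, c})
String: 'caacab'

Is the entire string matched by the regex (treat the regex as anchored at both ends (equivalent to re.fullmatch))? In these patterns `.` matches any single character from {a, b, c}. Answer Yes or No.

Yes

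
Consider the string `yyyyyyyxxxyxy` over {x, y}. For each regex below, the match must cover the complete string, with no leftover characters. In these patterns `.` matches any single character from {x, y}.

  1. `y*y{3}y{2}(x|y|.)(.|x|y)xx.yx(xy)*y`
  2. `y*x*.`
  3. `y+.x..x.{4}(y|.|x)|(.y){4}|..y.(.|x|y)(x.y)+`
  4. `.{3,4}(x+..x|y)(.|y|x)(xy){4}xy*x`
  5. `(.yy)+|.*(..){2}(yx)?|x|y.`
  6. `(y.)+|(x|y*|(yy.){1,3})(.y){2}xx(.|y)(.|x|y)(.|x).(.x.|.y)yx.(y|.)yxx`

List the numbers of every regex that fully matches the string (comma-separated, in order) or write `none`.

1, 5

1 → match
2 → no match
3 → no match
4 → no match — must end with `x`
5 → match
6 → no match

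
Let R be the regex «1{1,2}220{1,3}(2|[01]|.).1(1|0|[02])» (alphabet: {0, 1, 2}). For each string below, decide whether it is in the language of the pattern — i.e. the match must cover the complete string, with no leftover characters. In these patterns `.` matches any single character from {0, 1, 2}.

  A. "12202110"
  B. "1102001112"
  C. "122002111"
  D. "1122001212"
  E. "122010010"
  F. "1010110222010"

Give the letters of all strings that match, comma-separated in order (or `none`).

A. "12202110" → match
B. "1102001112" → no match
C. "122002111" → match
D. "1122001212" → match
E. "122010010" → no match
F → no match

A, C, D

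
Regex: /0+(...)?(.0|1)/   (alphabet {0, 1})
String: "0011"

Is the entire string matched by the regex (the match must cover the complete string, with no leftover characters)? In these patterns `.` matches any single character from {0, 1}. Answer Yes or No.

No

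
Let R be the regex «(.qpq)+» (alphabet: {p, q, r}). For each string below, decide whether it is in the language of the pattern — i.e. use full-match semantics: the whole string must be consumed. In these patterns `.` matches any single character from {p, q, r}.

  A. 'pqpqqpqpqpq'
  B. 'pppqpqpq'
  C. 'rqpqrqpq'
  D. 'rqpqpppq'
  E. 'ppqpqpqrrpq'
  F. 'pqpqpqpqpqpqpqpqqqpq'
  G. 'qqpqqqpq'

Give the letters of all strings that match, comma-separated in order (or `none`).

A → no match
B → no match
C → match
D → no match — must end with 'qpq'
E → no match — must end with 'qpq'
F → match
G → match

C, F, G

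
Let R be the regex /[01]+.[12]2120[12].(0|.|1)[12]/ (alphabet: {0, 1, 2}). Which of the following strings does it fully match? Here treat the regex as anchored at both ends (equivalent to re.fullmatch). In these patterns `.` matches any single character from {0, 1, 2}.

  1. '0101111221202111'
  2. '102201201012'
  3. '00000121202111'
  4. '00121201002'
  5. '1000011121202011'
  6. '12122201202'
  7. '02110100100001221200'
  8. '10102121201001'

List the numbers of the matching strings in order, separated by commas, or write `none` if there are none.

1 → match
2 → no match
3 → match
4 → match
5 → match
6 → no match
7 → no match
8 → match

1, 3, 4, 5, 8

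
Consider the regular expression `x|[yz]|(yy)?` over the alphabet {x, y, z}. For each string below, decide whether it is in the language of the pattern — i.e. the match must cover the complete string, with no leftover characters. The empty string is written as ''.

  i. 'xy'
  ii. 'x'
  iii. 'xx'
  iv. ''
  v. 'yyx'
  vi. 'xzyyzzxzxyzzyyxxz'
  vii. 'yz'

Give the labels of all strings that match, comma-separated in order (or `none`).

ii, iv

i → no match
ii → match
iii → no match
iv → match
v → no match
vi → no match
vii → no match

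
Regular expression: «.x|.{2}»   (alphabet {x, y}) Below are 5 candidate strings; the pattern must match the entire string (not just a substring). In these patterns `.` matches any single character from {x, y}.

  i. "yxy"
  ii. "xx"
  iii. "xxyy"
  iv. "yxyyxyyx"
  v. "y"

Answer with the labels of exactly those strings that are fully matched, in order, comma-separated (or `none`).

ii

i. "yxy" → no match
ii. "xx" → match
iii. "xxyy" → no match
iv. "yxyyxyyx" → no match
v. "y" → no match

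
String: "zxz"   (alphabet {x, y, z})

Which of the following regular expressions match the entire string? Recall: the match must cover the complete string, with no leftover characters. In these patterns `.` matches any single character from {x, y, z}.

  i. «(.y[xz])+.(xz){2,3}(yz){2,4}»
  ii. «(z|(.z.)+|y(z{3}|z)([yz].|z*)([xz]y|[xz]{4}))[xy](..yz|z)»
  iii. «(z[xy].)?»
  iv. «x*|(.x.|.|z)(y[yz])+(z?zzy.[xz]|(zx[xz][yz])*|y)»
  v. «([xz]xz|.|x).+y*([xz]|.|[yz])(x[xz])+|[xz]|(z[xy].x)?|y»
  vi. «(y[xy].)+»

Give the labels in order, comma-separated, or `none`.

ii, iii

i → no match — must end with "yz"
ii → match
iii → match
iv → no match
v → no match
vi → no match — must start with "y"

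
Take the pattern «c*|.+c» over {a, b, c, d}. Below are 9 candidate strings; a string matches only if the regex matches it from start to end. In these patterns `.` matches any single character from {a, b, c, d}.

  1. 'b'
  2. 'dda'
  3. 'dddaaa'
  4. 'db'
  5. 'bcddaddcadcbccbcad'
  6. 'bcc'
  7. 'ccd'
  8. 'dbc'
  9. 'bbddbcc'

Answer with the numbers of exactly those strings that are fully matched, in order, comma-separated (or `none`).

6, 8, 9

1. 'b' → no match
2. 'dda' → no match
3. 'dddaaa' → no match
4. 'db' → no match
5 → no match
6. 'bcc' → match
7. 'ccd' → no match
8. 'dbc' → match
9. 'bbddbcc' → match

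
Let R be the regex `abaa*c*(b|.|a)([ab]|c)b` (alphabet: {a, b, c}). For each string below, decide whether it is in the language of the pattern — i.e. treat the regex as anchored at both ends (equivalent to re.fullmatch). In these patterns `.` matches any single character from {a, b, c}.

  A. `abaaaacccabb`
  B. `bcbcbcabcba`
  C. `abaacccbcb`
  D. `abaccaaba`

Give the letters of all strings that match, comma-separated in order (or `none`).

A → match
B → no match — must start with `aba`
C → match
D → no match — must end with `b`

A, C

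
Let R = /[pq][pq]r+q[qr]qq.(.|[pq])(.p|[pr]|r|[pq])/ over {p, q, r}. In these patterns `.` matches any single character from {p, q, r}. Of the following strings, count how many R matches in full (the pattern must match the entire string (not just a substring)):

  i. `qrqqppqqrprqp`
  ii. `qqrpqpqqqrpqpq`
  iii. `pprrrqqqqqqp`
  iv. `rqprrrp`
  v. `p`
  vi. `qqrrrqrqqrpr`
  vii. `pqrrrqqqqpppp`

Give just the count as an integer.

3

i → no match
ii → no match
iii → match
iv → no match
v → no match
vi → match
vii → match
Total matched: 3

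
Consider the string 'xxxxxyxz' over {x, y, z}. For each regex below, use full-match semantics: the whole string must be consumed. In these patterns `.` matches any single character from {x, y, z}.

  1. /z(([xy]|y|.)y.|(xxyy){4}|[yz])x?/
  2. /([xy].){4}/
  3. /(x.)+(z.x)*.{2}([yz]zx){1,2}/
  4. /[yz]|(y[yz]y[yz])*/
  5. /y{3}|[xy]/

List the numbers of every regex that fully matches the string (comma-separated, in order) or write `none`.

2

1 → no match — must start with 'z'
2 → match
3 → no match — must end with 'zx'
4 → no match
5 → no match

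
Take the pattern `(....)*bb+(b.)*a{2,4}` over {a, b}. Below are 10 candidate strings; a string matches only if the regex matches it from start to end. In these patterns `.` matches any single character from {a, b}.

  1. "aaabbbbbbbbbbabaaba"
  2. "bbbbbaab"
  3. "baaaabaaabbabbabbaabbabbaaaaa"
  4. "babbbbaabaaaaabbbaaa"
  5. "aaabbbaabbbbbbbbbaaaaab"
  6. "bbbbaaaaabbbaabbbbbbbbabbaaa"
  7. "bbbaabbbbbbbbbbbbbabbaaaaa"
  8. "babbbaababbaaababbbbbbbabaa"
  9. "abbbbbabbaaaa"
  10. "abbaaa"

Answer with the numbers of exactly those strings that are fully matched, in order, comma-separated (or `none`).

1 → no match
2 → no match — must end with "a"
3 → no match
4 → no match
5 → no match — must end with "a"
6 → match
7 → no match
8 → no match
9 → no match
10 → no match

6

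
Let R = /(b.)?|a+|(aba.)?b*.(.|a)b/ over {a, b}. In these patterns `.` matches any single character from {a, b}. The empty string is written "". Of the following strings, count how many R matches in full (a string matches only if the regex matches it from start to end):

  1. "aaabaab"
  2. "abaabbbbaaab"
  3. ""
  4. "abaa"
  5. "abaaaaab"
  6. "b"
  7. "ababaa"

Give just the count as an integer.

1

1 → no match
2 → no match
3 → match
4 → no match
5 → no match
6 → no match
7 → no match
Total matched: 1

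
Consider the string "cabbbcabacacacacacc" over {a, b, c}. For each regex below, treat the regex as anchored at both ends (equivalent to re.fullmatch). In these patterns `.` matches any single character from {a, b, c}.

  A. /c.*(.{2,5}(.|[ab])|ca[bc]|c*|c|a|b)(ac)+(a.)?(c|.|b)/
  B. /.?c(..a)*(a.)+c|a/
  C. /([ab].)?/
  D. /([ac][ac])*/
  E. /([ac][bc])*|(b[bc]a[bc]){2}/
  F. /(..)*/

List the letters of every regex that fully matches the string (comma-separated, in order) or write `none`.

A

A → match
B → no match
C → no match
D → no match
E → no match
F → no match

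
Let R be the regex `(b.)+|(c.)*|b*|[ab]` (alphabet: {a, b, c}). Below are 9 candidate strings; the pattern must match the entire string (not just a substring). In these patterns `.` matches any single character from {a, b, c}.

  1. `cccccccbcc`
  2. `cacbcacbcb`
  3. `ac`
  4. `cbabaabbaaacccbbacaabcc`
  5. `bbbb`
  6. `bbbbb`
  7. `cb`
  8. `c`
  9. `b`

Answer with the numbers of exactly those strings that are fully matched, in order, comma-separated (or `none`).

1, 2, 5, 6, 7, 9

1. `cccccccbcc` → match
2. `cacbcacbcb` → match
3. `ac` → no match
4 → no match
5. `bbbb` → match
6. `bbbbb` → match
7. `cb` → match
8. `c` → no match
9. `b` → match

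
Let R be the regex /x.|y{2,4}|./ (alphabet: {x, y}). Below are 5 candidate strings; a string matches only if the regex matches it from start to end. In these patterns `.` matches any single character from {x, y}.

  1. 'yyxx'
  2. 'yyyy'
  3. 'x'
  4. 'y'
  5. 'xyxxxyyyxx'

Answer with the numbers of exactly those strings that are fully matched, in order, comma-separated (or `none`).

2, 3, 4

1 → no match
2 → match
3 → match
4 → match
5 → no match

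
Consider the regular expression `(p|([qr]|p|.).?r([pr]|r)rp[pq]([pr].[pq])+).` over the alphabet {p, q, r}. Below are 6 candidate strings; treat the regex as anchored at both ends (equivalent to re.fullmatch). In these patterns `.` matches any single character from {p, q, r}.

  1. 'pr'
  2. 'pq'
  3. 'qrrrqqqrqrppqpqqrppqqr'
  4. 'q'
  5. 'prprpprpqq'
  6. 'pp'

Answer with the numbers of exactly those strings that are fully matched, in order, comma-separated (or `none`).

1, 2, 5, 6

1 → match
2 → match
3 → no match
4 → no match
5 → match
6 → match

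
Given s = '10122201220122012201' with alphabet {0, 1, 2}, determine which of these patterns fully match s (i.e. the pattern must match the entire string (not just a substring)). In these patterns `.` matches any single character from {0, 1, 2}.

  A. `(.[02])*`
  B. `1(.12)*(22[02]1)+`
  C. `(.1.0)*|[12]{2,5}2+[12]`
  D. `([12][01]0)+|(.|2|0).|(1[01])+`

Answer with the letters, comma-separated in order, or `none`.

A → no match
B → match
C → no match
D → no match

B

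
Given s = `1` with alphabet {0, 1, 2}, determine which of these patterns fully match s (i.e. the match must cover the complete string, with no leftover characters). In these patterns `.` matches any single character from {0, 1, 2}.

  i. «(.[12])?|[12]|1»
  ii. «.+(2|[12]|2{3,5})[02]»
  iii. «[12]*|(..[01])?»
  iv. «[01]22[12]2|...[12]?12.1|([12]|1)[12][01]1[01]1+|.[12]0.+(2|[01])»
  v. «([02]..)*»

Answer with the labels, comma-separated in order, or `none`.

i → match
ii → no match
iii → match
iv → no match
v → no match

i, iii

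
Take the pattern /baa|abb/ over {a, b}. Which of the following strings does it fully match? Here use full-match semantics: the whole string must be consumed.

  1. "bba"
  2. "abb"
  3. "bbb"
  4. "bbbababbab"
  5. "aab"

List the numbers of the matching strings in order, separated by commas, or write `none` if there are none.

1 → no match
2 → match
3 → no match
4 → no match
5 → no match

2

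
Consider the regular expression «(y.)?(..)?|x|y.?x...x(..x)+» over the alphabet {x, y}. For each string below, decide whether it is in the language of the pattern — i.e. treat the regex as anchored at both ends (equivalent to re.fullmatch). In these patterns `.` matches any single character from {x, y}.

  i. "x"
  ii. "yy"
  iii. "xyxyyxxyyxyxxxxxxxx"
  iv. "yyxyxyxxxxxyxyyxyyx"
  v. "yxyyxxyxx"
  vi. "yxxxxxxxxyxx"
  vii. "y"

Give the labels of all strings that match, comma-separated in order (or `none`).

i, ii, iv, v, vi

i → match
ii → match
iii → no match
iv → match
v → match
vi → match
vii → no match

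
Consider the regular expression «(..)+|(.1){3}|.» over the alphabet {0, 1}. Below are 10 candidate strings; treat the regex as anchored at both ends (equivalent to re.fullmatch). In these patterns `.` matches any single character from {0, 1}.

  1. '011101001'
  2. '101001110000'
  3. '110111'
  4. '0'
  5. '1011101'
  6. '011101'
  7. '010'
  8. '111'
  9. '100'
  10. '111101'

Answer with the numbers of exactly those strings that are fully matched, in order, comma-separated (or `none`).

2, 3, 4, 6, 10

1. '011101001' → no match
2. '101001110000' → match
3. '110111' → match
4. '0' → match
5. '1011101' → no match
6. '011101' → match
7. '010' → no match
8. '111' → no match
9. '100' → no match
10. '111101' → match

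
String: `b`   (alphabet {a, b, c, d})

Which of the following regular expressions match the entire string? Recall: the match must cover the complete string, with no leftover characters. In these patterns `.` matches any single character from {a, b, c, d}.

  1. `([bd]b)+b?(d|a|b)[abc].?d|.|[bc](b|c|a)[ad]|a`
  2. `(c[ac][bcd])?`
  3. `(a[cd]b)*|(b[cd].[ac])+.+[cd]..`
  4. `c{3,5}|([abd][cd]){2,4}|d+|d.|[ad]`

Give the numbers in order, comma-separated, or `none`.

1

1 → match
2 → no match
3 → no match
4 → no match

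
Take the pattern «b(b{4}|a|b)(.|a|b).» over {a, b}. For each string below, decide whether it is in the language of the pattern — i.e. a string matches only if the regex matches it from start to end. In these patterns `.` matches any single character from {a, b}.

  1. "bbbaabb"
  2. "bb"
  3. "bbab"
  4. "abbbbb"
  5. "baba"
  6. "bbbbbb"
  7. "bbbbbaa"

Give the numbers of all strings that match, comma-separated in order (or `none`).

1 → no match
2 → no match
3 → match
4 → no match — must start with "b"
5 → match
6 → no match
7 → match

3, 5, 7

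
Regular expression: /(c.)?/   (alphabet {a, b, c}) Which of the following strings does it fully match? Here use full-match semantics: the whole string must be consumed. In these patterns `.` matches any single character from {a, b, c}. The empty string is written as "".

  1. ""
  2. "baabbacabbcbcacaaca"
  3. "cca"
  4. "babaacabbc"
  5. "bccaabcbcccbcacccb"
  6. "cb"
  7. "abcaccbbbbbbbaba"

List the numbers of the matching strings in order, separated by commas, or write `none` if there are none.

1 → match
2 → no match
3 → no match
4 → no match
5 → no match
6 → match
7 → no match

1, 6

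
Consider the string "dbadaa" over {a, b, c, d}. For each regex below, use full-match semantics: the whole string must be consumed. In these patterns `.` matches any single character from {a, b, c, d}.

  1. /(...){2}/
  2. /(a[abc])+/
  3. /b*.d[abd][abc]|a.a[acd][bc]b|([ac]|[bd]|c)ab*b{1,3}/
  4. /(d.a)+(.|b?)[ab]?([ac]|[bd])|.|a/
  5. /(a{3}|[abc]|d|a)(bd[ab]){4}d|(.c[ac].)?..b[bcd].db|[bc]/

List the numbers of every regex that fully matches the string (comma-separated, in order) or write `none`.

1 → match
2 → no match — must start with "a"
3 → no match
4 → match
5 → no match

1, 4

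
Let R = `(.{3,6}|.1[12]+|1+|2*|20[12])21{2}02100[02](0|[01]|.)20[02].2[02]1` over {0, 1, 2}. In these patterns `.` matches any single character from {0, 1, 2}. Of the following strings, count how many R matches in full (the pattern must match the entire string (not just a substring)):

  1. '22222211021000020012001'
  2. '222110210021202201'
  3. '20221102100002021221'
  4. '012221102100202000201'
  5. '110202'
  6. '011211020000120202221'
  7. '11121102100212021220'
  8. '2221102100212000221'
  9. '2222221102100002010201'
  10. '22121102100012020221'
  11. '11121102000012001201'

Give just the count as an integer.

1 → no match
2 → no match
3 → match
4 → match
5 → no match — must end with '1'
6 → no match
7 → no match — must end with '1'
8 → match
9 → no match
10 → match
11 → no match
Total matched: 4

4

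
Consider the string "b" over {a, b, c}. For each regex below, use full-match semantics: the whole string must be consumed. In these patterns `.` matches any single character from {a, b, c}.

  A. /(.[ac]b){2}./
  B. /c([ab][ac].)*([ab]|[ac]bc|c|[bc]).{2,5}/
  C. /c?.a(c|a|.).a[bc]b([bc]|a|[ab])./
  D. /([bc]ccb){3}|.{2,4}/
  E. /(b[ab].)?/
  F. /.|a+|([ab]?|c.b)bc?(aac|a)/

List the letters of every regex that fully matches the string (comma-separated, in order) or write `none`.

A → no match
B → no match — must start with "c"
C → no match
D → no match
E → no match
F → match

F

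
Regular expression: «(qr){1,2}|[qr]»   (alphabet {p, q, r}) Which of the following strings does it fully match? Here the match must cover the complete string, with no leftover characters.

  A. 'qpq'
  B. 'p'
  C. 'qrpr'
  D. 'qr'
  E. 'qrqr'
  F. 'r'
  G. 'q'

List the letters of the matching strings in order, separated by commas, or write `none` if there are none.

D, E, F, G

A. 'qpq' → no match
B. 'p' → no match
C. 'qrpr' → no match
D. 'qr' → match
E. 'qrqr' → match
F. 'r' → match
G. 'q' → match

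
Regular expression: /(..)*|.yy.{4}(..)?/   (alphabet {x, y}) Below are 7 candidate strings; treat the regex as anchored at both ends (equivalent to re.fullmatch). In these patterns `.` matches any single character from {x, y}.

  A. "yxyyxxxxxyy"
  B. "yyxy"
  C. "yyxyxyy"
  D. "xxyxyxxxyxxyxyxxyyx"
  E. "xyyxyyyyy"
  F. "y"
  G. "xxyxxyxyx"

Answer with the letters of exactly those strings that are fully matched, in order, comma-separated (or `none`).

A. "yxyyxxxxxyy" → no match
B. "yyxy" → match
C. "yyxyxyy" → no match
D → no match
E. "xyyxyyyyy" → match
F. "y" → no match
G. "xxyxxyxyx" → no match

B, E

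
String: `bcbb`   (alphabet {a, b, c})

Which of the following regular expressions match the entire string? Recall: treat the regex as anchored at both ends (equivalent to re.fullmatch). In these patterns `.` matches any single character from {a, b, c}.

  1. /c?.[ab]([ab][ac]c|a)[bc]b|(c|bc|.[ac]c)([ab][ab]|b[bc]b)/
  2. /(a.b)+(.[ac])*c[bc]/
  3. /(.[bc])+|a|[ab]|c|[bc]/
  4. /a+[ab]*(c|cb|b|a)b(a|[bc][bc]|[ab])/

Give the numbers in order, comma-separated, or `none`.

1, 3

1 → match
2 → no match — must start with `a`
3 → match
4 → no match — must start with `a`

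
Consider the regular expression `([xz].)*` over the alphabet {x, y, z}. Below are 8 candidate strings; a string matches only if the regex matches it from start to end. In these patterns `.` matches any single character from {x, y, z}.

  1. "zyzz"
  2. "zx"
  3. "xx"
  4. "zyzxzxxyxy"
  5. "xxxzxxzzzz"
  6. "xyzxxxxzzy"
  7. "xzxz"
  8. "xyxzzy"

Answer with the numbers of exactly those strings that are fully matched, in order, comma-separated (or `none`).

1, 2, 3, 4, 5, 6, 7, 8

1 → match
2 → match
3 → match
4 → match
5 → match
6 → match
7 → match
8 → match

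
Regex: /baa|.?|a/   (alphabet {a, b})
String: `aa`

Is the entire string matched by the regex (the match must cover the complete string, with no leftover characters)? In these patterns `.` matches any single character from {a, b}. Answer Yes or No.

No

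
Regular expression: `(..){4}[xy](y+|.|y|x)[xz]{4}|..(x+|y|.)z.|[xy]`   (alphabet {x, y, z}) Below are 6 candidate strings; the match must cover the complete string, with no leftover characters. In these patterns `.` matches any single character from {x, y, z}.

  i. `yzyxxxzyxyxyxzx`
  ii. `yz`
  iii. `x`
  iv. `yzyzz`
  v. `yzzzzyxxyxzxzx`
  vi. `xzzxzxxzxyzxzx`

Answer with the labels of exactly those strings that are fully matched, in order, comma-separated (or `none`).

iii, iv, v, vi

i → no match
ii → no match
iii → match
iv → match
v → match
vi → match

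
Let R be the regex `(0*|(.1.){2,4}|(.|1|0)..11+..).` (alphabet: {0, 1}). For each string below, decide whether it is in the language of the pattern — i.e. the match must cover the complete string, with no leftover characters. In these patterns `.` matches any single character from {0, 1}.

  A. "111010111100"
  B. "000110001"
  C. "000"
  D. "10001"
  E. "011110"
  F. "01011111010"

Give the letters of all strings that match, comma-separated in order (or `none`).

C, F

A → no match
B → no match
C → match
D → no match
E → no match
F → match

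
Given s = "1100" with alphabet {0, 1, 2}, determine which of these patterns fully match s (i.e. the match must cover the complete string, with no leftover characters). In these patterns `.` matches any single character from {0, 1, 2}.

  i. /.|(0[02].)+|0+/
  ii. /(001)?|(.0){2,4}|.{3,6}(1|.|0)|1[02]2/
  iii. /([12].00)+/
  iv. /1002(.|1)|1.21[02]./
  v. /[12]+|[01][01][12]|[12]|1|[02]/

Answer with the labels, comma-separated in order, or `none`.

ii, iii

i → no match
ii → match
iii → match
iv → no match
v → no match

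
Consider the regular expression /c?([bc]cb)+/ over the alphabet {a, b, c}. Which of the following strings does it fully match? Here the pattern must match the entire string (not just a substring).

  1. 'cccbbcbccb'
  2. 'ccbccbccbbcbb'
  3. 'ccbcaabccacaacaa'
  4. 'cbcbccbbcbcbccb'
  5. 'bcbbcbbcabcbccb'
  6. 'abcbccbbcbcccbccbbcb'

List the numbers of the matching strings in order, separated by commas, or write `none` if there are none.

1. 'cccbbcbccb' → match
2 → no match — must end with 'cb'
3 → no match — must end with 'cb'
4 → no match
5 → no match
6 → no match

1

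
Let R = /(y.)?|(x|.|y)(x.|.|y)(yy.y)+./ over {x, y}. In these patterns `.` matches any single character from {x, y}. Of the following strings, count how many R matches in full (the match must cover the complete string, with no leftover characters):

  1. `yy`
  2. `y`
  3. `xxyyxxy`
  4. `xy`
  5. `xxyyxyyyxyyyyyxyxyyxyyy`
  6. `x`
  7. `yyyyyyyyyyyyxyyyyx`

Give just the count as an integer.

1. `yy` → match
2. `y` → no match
3. `xxyyxxy` → no match
4. `xy` → no match
5 → no match
6. `x` → no match
7 → no match
Total matched: 1

1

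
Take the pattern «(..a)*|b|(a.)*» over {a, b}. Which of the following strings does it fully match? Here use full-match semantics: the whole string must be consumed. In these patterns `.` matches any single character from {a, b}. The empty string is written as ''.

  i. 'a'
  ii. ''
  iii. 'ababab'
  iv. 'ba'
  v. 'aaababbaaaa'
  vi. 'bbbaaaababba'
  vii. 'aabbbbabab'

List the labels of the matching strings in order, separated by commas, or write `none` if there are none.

i → no match
ii → match
iii → match
iv → no match
v → no match
vi → no match
vii → no match

ii, iii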